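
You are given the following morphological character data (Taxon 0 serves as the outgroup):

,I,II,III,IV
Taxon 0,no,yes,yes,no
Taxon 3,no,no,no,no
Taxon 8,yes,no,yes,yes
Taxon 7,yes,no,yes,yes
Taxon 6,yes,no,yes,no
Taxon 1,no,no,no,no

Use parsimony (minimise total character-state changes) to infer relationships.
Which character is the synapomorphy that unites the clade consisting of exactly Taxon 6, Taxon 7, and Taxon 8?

I

Character polarity is set by the outgroup: the derived state is whichever differs from the outgroup's state, so for II, III the derived state is 'no', and for the remaining characters it is 'yes'.
I (derived state 'yes') is shared by Taxon 6, Taxon 7, and Taxon 8 — a synapomorphy uniting that clade.
All ingroup taxa share the derived state 'no' for II; it defines the ingroup but does not resolve relationships within it.
Only Taxon 1 and Taxon 3 show the derived state 'no' for III, supporting them as a clade.
Only Taxon 7 and Taxon 8 show the derived state 'yes' for IV, supporting them as a clade.
Most parsimonious ingroup topology: ((Taxon 3,Taxon 1),((Taxon 8,Taxon 7),Taxon 6)).
The clade {Taxon 6, Taxon 7, Taxon 8} is supported by I: its derived state 'yes' occurs in exactly those taxa and in no other taxon (including the outgroup).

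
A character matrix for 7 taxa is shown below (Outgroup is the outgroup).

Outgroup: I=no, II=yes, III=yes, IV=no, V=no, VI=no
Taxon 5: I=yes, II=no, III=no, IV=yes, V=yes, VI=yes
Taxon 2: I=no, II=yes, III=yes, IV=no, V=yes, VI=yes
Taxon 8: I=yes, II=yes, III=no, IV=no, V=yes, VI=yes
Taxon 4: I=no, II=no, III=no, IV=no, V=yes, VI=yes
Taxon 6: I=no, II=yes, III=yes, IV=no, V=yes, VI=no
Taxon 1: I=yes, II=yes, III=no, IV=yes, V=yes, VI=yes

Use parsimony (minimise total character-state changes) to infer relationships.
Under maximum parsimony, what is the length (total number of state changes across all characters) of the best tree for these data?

Character polarity is set by the outgroup: the derived state is whichever differs from the outgroup's state, so for II, III the derived state is 'no', and for the remaining characters it is 'yes'.
I: derived state 'yes' in Taxon 1, Taxon 5, and Taxon 8 only — synapomorphy for {Taxon 1, Taxon 5, Taxon 8}.
II (state 'no') occurs in Taxon 4 and Taxon 5 but conflicts with the nesting implied by the other characters — most parsimoniously interpreted as homoplasy.
III: derived state 'no' in Taxon 1, Taxon 4, Taxon 5, and Taxon 8 only — synapomorphy for {Taxon 1, Taxon 4, Taxon 5, Taxon 8}.
Only Taxon 1 and Taxon 5 show the derived state 'yes' for IV, supporting them as a clade.
All ingroup taxa share the derived state 'yes' for V; it defines the ingroup but does not resolve relationships within it.
Only Taxon 1, Taxon 2, Taxon 4, Taxon 5, and Taxon 8 show the derived state 'yes' for VI, supporting them as a clade.
Most parsimonious ingroup topology: (((((Taxon 5,Taxon 1),Taxon 8),Taxon 4),Taxon 2),Taxon 6).
Changes per character on this tree: I: 1; II: 2; III: 1; IV: 1; V: 1; VI: 1.
Total = 7.

7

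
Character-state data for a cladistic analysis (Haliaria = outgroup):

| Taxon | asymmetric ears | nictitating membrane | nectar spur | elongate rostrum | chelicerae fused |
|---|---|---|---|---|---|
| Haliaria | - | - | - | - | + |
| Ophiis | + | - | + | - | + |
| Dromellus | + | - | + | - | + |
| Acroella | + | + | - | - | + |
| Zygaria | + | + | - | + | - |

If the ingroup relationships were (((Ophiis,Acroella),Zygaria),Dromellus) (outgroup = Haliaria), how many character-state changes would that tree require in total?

Map each character onto (((Ophiis,Acroella),Zygaria),Dromellus) (rooted by Haliaria) and count the minimum state changes it requires (Fitch parsimony):
asymmetric ears: 1; nictitating membrane: 2; nectar spur: 2; elongate rostrum: 1; chelicerae fused: 1.
Total tree length = 7.

7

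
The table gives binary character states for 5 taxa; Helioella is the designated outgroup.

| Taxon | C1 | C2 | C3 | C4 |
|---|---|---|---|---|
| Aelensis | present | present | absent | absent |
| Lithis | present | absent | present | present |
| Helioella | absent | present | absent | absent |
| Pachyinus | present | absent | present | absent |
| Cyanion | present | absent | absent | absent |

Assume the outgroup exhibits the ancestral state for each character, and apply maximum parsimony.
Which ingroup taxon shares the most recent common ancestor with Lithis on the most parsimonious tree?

Character polarity is set by the outgroup: the derived state is whichever differs from the outgroup's state, so for C2 the derived state is 'absent', and for the remaining characters it is 'present'.
All ingroup taxa share the derived state 'present' for C1; it defines the ingroup but does not resolve relationships within it.
C2 (derived state 'absent') is shared by Cyanion, Lithis, and Pachyinus — a synapomorphy uniting that clade.
Only Lithis and Pachyinus show the derived state 'present' for C3, supporting them as a clade.
C4 (derived state 'present') is unique to Lithis (autapomorphy; uninformative for grouping).
Most parsimonious ingroup topology: (Aelensis,((Pachyinus,Lithis),Cyanion)).
Lithis and Pachyinus form a cherry on this tree, so they are sister taxa.

Pachyinus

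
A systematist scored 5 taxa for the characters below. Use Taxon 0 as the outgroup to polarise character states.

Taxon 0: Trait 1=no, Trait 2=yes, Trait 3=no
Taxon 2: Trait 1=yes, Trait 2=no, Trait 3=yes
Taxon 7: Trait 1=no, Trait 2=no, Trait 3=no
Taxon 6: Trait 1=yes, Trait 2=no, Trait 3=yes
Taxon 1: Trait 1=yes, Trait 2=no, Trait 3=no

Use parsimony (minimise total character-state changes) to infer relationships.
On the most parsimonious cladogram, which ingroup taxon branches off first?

Taxon 7

Character polarity is set by the outgroup: the derived state is whichever differs from the outgroup's state, so for Trait 2 the derived state is 'no', and for the remaining characters it is 'yes'.
Trait 1 (derived state 'yes') is shared by Taxon 1, Taxon 2, and Taxon 6 — a synapomorphy uniting that clade.
All ingroup taxa share the derived state 'no' for Trait 2; it defines the ingroup but does not resolve relationships within it.
Trait 3: derived state 'yes' in Taxon 2 and Taxon 6 only — synapomorphy for {Taxon 2, Taxon 6}.
Most parsimonious ingroup topology: (((Taxon 2,Taxon 6),Taxon 1),Taxon 7).
Taxon 7 is sister to the clade containing all other ingroup taxa, so it is the earliest-diverging (most basal) ingroup lineage.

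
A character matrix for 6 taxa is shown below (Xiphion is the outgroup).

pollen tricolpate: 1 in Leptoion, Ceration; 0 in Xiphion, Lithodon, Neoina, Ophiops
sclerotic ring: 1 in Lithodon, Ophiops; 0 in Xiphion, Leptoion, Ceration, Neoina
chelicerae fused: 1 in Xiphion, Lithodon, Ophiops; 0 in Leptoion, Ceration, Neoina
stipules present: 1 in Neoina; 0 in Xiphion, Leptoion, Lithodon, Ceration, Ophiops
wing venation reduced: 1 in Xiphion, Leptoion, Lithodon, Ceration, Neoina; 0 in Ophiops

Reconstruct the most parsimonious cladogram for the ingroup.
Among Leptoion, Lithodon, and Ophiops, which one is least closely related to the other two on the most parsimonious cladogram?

Leptoion

Character polarity is set by the outgroup: the derived state is whichever differs from the outgroup's state, so for chelicerae fused, wing venation reduced the derived state is '0', and for the remaining characters it is '1'.
pollen tricolpate (derived state '1') is shared by Ceration and Leptoion — a synapomorphy uniting that clade.
Only Lithodon and Ophiops show the derived state '1' for sclerotic ring, supporting them as a clade.
Only Ceration, Leptoion, and Neoina show the derived state '0' for chelicerae fused, supporting them as a clade.
stipules present: derived state '1' in Neoina only — an autapomorphy, so it tells us nothing about relationships among taxa.
wing venation reduced (derived state '0') is unique to Ophiops (autapomorphy; uninformative for grouping).
Most parsimonious ingroup topology: (((Leptoion,Ceration),Neoina),(Ophiops,Lithodon)).
Ophiops and Lithodon share a more recent common ancestor with each other than either does with Leptoion, so Leptoion is the least closely related of the three.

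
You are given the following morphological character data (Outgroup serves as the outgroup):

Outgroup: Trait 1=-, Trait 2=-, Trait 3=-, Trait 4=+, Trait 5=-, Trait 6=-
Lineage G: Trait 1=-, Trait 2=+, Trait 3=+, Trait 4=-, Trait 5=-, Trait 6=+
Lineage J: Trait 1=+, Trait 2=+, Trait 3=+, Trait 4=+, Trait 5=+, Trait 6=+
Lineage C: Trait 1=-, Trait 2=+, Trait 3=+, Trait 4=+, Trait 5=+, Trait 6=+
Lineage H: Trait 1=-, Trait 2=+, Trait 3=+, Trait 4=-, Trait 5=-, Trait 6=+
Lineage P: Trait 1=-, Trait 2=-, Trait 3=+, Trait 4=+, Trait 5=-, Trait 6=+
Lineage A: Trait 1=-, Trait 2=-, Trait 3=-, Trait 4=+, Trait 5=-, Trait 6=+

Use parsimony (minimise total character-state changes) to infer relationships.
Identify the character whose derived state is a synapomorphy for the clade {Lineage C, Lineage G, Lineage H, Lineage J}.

Trait 2

Character polarity is set by the outgroup: the derived state is whichever differs from the outgroup's state, so for Trait 4 the derived state is '-', and for the remaining characters it is '+'.
Trait 1 (derived state '+') is unique to Lineage J (autapomorphy; uninformative for grouping).
Trait 2 (derived state '+') is shared by Lineage C, Lineage G, Lineage H, and Lineage J — a synapomorphy uniting that clade.
Trait 3: derived state '+' in Lineage C, Lineage G, Lineage H, Lineage J, and Lineage P only — synapomorphy for {Lineage C, Lineage G, Lineage H, Lineage J, Lineage P}.
Only Lineage G and Lineage H show the derived state '-' for Trait 4, supporting them as a clade.
Trait 5 (derived state '+') is shared by Lineage C and Lineage J — a synapomorphy uniting that clade.
All ingroup taxa share the derived state '+' for Trait 6; it defines the ingroup but does not resolve relationships within it.
Most parsimonious ingroup topology: ((((Lineage G,Lineage H),(Lineage J,Lineage C)),Lineage P),Lineage A).
The clade {Lineage C, Lineage G, Lineage H, Lineage J} is supported by Trait 2: its derived state '+' occurs in exactly those taxa and in no other taxon (including the outgroup).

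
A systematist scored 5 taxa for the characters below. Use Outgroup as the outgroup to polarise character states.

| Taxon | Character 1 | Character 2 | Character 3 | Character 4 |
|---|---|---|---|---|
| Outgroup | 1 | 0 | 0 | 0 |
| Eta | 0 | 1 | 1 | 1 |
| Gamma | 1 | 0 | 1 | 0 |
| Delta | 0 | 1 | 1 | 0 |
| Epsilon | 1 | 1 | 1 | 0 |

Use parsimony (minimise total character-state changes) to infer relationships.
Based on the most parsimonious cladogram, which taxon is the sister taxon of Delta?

Eta

Character polarity is set by the outgroup: the derived state is whichever differs from the outgroup's state, so for Character 1 the derived state is '0', and for the remaining characters it is '1'.
Character 1: derived state '0' in Delta and Eta only — synapomorphy for {Delta, Eta}.
Only Delta, Epsilon, and Eta show the derived state '1' for Character 2, supporting them as a clade.
All ingroup taxa share the derived state '1' for Character 3; it defines the ingroup but does not resolve relationships within it.
Character 4: derived state '1' in Eta only — an autapomorphy, so it tells us nothing about relationships among taxa.
Most parsimonious ingroup topology: (((Eta,Delta),Epsilon),Gamma).
Delta and Eta form a cherry on this tree, so they are sister taxa.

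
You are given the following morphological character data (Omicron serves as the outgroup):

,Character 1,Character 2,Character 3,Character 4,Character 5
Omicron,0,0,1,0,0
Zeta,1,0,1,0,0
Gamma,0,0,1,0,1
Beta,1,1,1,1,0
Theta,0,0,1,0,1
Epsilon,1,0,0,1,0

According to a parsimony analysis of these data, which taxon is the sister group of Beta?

Epsilon

Character polarity is set by the outgroup: the derived state is whichever differs from the outgroup's state, so for Character 3 the derived state is '0', and for the remaining characters it is '1'.
Character 1 (derived state '1') is shared by Beta, Epsilon, and Zeta — a synapomorphy uniting that clade.
Character 2: derived state '1' in Beta only — an autapomorphy, so it tells us nothing about relationships among taxa.
Character 3 (derived state '0') is unique to Epsilon (autapomorphy; uninformative for grouping).
Character 4 (derived state '1') is shared by Beta and Epsilon — a synapomorphy uniting that clade.
Only Gamma and Theta show the derived state '1' for Character 5, supporting them as a clade.
Most parsimonious ingroup topology: (((Epsilon,Beta),Zeta),(Gamma,Theta)).
Beta and Epsilon form a cherry on this tree, so they are sister taxa.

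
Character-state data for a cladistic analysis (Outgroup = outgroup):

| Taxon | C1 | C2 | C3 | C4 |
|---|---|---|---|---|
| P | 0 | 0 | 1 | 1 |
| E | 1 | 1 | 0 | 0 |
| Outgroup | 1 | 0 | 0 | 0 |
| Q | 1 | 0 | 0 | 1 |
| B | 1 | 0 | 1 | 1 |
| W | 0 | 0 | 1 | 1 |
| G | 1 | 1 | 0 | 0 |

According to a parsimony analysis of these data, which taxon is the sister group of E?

Character polarity is set by the outgroup: the derived state is whichever differs from the outgroup's state, so for C1 the derived state is '0', and for the remaining characters it is '1'.
Only P and W show the derived state '0' for C1, supporting them as a clade.
Only E and G show the derived state '1' for C2, supporting them as a clade.
Only B, P, and W show the derived state '1' for C3, supporting them as a clade.
C4 (derived state '1') is shared by B, P, Q, and W — a synapomorphy uniting that clade.
Most parsimonious ingroup topology: ((E,G),(((P,W),B),Q)).
E and G form a cherry on this tree, so they are sister taxa.

G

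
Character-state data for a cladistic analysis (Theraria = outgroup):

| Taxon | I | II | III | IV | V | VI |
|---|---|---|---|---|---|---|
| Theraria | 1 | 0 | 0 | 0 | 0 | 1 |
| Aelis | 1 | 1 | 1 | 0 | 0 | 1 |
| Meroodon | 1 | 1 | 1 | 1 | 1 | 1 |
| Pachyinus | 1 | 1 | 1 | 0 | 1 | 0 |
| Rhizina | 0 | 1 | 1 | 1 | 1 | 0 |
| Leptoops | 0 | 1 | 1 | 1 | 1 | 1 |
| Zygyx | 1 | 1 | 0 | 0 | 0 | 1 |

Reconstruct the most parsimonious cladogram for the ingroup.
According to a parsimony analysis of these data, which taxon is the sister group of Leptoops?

Rhizina

Character polarity is set by the outgroup: the derived state is whichever differs from the outgroup's state, so for I, VI the derived state is '0', and for the remaining characters it is '1'.
Only Leptoops and Rhizina show the derived state '0' for I, supporting them as a clade.
All ingroup taxa share the derived state '1' for II; it defines the ingroup but does not resolve relationships within it.
Only Aelis, Leptoops, Meroodon, Pachyinus, and Rhizina show the derived state '1' for III, supporting them as a clade.
IV: derived state '1' in Leptoops, Meroodon, and Rhizina only — synapomorphy for {Leptoops, Meroodon, Rhizina}.
V: derived state '1' in Leptoops, Meroodon, Pachyinus, and Rhizina only — synapomorphy for {Leptoops, Meroodon, Pachyinus, Rhizina}.
VI (state '0') occurs in Pachyinus and Rhizina but conflicts with the nesting implied by the other characters — most parsimoniously interpreted as homoplasy.
Most parsimonious ingroup topology: ((Aelis,((Meroodon,(Rhizina,Leptoops)),Pachyinus)),Zygyx).
Leptoops and Rhizina form a cherry on this tree, so they are sister taxa.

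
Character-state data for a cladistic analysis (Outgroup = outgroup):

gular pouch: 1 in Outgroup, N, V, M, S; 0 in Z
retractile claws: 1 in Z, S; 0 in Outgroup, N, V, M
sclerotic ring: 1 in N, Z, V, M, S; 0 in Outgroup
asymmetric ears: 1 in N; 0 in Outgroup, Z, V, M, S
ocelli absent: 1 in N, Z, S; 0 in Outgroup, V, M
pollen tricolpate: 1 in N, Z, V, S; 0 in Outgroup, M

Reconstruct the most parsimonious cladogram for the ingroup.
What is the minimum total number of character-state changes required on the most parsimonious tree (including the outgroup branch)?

6

Character polarity is set by the outgroup: the derived state is whichever differs from the outgroup's state, so for gular pouch the derived state is '0', and for the remaining characters it is '1'.
gular pouch (derived state '0') is unique to Z (autapomorphy; uninformative for grouping).
retractile claws: derived state '1' in S and Z only — synapomorphy for {S, Z}.
All ingroup taxa share the derived state '1' for sclerotic ring; it defines the ingroup but does not resolve relationships within it.
asymmetric ears (derived state '1') is unique to N (autapomorphy; uninformative for grouping).
ocelli absent: derived state '1' in N, S, and Z only — synapomorphy for {N, S, Z}.
Only N, S, V, and Z show the derived state '1' for pollen tricolpate, supporting them as a clade.
Most parsimonious ingroup topology: (((N,(Z,S)),V),M).
Changes per character on this tree: gular pouch: 1; retractile claws: 1; sclerotic ring: 1; asymmetric ears: 1; ocelli absent: 1; pollen tricolpate: 1.
Total = 6.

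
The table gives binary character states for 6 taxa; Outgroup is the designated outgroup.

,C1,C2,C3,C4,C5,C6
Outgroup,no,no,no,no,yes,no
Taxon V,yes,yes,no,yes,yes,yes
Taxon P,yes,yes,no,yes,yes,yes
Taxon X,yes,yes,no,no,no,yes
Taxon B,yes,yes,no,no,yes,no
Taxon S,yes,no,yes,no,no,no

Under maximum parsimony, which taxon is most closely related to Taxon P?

Taxon V

Character polarity is set by the outgroup: the derived state is whichever differs from the outgroup's state, so for C5 the derived state is 'no', and for the remaining characters it is 'yes'.
All ingroup taxa share the derived state 'yes' for C1; it defines the ingroup but does not resolve relationships within it.
C2: derived state 'yes' in Taxon B, Taxon P, Taxon V, and Taxon X only — synapomorphy for {Taxon B, Taxon P, Taxon V, Taxon X}.
C3 (derived state 'yes') is unique to Taxon S (autapomorphy; uninformative for grouping).
Only Taxon P and Taxon V show the derived state 'yes' for C4, supporting them as a clade.
C5 (state 'no') occurs in Taxon S and Taxon X but conflicts with the nesting implied by the other characters — most parsimoniously interpreted as homoplasy.
C6: derived state 'yes' in Taxon P, Taxon V, and Taxon X only — synapomorphy for {Taxon P, Taxon V, Taxon X}.
Most parsimonious ingroup topology: ((((Taxon V,Taxon P),Taxon X),Taxon B),Taxon S).
Taxon P and Taxon V form a cherry on this tree, so they are sister taxa.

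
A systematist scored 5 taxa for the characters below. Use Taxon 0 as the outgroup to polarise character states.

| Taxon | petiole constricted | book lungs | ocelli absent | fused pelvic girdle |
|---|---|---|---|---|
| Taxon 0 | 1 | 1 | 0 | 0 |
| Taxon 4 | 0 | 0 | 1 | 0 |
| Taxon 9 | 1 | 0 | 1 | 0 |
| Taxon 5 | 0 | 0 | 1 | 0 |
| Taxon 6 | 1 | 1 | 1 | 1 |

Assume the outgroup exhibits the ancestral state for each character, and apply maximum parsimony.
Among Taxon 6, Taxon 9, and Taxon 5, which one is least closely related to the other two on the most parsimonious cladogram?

Character polarity is set by the outgroup: the derived state is whichever differs from the outgroup's state, so for petiole constricted, book lungs the derived state is '0', and for the remaining characters it is '1'.
Only Taxon 4 and Taxon 5 show the derived state '0' for petiole constricted, supporting them as a clade.
book lungs: derived state '0' in Taxon 4, Taxon 5, and Taxon 9 only — synapomorphy for {Taxon 4, Taxon 5, Taxon 9}.
All ingroup taxa share the derived state '1' for ocelli absent; it defines the ingroup but does not resolve relationships within it.
fused pelvic girdle (derived state '1') is unique to Taxon 6 (autapomorphy; uninformative for grouping).
Most parsimonious ingroup topology: (((Taxon 4,Taxon 5),Taxon 9),Taxon 6).
Taxon 9 and Taxon 5 share a more recent common ancestor with each other than either does with Taxon 6, so Taxon 6 is the least closely related of the three.

Taxon 6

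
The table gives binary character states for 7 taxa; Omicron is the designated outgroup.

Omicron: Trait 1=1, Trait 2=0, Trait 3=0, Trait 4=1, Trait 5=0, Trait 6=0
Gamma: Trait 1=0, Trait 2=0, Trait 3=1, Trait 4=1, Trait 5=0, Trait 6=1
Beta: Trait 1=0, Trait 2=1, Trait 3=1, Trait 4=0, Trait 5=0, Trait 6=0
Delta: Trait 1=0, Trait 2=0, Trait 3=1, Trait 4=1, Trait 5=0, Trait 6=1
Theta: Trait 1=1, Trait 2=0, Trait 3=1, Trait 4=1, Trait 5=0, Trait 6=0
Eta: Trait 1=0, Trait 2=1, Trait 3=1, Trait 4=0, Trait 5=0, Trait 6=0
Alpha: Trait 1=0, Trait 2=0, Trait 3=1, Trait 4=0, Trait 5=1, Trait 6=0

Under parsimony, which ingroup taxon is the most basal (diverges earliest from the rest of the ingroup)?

Character polarity is set by the outgroup: the derived state is whichever differs from the outgroup's state, so for Trait 1, Trait 4 the derived state is '0', and for the remaining characters it is '1'.
Trait 1 (derived state '0') is shared by Alpha, Beta, Delta, Eta, and Gamma — a synapomorphy uniting that clade.
Trait 2 (derived state '1') is shared by Beta and Eta — a synapomorphy uniting that clade.
All ingroup taxa share the derived state '1' for Trait 3; it defines the ingroup but does not resolve relationships within it.
Only Alpha, Beta, and Eta show the derived state '0' for Trait 4, supporting them as a clade.
Trait 5 (derived state '1') is unique to Alpha (autapomorphy; uninformative for grouping).
Trait 6: derived state '1' in Delta and Gamma only — synapomorphy for {Delta, Gamma}.
Most parsimonious ingroup topology: (((Gamma,Delta),((Beta,Eta),Alpha)),Theta).
Theta is sister to the clade containing all other ingroup taxa, so it is the earliest-diverging (most basal) ingroup lineage.

Theta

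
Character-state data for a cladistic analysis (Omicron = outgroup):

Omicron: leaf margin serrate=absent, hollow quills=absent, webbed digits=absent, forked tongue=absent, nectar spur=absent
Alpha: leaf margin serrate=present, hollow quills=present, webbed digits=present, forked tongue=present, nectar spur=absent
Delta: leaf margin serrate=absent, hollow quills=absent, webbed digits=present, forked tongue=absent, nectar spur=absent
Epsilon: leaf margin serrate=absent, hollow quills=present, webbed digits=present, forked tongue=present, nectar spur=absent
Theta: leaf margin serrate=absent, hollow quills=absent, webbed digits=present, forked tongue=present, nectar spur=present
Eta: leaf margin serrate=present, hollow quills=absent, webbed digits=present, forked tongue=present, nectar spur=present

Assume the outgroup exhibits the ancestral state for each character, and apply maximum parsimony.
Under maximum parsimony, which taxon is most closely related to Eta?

Theta

The outgroup has state 'absent' for every character, so 'present' is the derived state throughout.
leaf margin serrate groups Alpha and Eta, which is incompatible with the clades supported by the remaining characters; treating it as convergent (homoplasy) costs fewer steps than any alternative tree.
hollow quills (derived state 'present') is shared by Alpha and Epsilon — a synapomorphy uniting that clade.
All ingroup taxa share the derived state 'present' for webbed digits; it defines the ingroup but does not resolve relationships within it.
forked tongue: derived state 'present' in Alpha, Epsilon, Eta, and Theta only — synapomorphy for {Alpha, Epsilon, Eta, Theta}.
nectar spur: derived state 'present' in Eta and Theta only — synapomorphy for {Eta, Theta}.
Most parsimonious ingroup topology: (((Alpha,Epsilon),(Theta,Eta)),Delta).
Eta and Theta form a cherry on this tree, so they are sister taxa.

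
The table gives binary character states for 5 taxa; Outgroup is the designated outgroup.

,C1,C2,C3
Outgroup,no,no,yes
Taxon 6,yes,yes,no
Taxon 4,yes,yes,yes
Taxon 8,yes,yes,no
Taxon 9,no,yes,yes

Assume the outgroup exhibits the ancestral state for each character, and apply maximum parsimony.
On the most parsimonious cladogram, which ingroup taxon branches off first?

Character polarity is set by the outgroup: the derived state is whichever differs from the outgroup's state, so for C3 the derived state is 'no', and for the remaining characters it is 'yes'.
C1: derived state 'yes' in Taxon 4, Taxon 6, and Taxon 8 only — synapomorphy for {Taxon 4, Taxon 6, Taxon 8}.
C2 (derived state 'yes') is shared by all ingroup taxa — unites the whole ingroup.
C3 (derived state 'no') is shared by Taxon 6 and Taxon 8 — a synapomorphy uniting that clade.
Most parsimonious ingroup topology: (((Taxon 6,Taxon 8),Taxon 4),Taxon 9).
Taxon 9 is sister to the clade containing all other ingroup taxa, so it is the earliest-diverging (most basal) ingroup lineage.

Taxon 9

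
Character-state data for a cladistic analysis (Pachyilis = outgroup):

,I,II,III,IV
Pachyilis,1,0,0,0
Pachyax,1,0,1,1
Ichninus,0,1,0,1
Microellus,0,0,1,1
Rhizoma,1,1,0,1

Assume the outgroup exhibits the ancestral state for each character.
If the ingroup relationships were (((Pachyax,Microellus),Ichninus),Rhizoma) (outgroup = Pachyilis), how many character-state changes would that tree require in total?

6

Map each character onto (((Pachyax,Microellus),Ichninus),Rhizoma) (rooted by Pachyilis) and count the minimum state changes it requires (Fitch parsimony):
I: 2; II: 2; III: 1; IV: 1.
Total tree length = 6.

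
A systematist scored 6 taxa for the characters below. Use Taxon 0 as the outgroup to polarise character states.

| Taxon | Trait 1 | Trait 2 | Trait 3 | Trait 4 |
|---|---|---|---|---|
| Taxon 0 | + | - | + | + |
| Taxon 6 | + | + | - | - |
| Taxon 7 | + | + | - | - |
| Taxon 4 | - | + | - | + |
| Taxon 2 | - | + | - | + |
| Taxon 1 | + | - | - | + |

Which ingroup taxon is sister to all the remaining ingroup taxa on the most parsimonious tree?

Taxon 1

Character polarity is set by the outgroup: the derived state is whichever differs from the outgroup's state, so for Trait 1, Trait 3, Trait 4 the derived state is '-', and for the remaining characters it is '+'.
Trait 1: derived state '-' in Taxon 2 and Taxon 4 only — synapomorphy for {Taxon 2, Taxon 4}.
Trait 2: derived state '+' in Taxon 2, Taxon 4, Taxon 6, and Taxon 7 only — synapomorphy for {Taxon 2, Taxon 4, Taxon 6, Taxon 7}.
Trait 3 (derived state '-') is shared by all ingroup taxa — unites the whole ingroup.
Trait 4: derived state '-' in Taxon 6 and Taxon 7 only — synapomorphy for {Taxon 6, Taxon 7}.
Most parsimonious ingroup topology: (((Taxon 6,Taxon 7),(Taxon 4,Taxon 2)),Taxon 1).
Taxon 1 is sister to the clade containing all other ingroup taxa, so it is the earliest-diverging (most basal) ingroup lineage.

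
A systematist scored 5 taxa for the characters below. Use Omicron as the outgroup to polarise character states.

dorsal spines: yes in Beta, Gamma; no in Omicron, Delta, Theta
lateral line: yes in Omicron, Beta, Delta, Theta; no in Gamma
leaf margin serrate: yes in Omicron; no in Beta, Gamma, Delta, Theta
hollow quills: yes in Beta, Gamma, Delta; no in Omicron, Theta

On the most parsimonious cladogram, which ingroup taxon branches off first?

Theta

Character polarity is set by the outgroup: the derived state is whichever differs from the outgroup's state, so for lateral line, leaf margin serrate the derived state is 'no', and for the remaining characters it is 'yes'.
Only Beta and Gamma show the derived state 'yes' for dorsal spines, supporting them as a clade.
lateral line: derived state 'no' in Gamma only — an autapomorphy, so it tells us nothing about relationships among taxa.
leaf margin serrate (derived state 'no') is shared by all ingroup taxa — unites the whole ingroup.
hollow quills: derived state 'yes' in Beta, Delta, and Gamma only — synapomorphy for {Beta, Delta, Gamma}.
Most parsimonious ingroup topology: (((Beta,Gamma),Delta),Theta).
Theta is sister to the clade containing all other ingroup taxa, so it is the earliest-diverging (most basal) ingroup lineage.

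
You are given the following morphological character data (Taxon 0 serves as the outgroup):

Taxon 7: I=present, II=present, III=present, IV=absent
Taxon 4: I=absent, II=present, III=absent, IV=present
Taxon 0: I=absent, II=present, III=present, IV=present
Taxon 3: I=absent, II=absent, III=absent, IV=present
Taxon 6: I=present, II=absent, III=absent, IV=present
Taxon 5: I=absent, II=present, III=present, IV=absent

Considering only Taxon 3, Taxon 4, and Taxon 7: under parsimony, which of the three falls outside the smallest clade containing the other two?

Character polarity is set by the outgroup: the derived state is whichever differs from the outgroup's state, so for II, III, IV the derived state is 'absent', and for the remaining characters it is 'present'.
I groups Taxon 6 and Taxon 7, which is incompatible with the clades supported by the remaining characters; treating it as convergent (homoplasy) costs fewer steps than any alternative tree.
II: derived state 'absent' in Taxon 3 and Taxon 6 only — synapomorphy for {Taxon 3, Taxon 6}.
III (derived state 'absent') is shared by Taxon 3, Taxon 4, and Taxon 6 — a synapomorphy uniting that clade.
Only Taxon 5 and Taxon 7 show the derived state 'absent' for IV, supporting them as a clade.
Most parsimonious ingroup topology: (((Taxon 6,Taxon 3),Taxon 4),(Taxon 5,Taxon 7)).
Taxon 4 and Taxon 3 share a more recent common ancestor with each other than either does with Taxon 7, so Taxon 7 is the least closely related of the three.

Taxon 7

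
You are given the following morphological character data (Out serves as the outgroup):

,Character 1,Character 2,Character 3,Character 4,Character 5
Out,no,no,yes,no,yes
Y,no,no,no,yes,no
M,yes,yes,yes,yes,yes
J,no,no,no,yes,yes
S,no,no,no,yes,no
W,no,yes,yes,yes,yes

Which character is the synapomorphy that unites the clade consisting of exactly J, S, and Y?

Character polarity is set by the outgroup: the derived state is whichever differs from the outgroup's state, so for Character 3, Character 5 the derived state is 'no', and for the remaining characters it is 'yes'.
Character 1: derived state 'yes' in M only — an autapomorphy, so it tells us nothing about relationships among taxa.
Only M and W show the derived state 'yes' for Character 2, supporting them as a clade.
Only J, S, and Y show the derived state 'no' for Character 3, supporting them as a clade.
Character 4 (derived state 'yes') is shared by all ingroup taxa — unites the whole ingroup.
Character 5: derived state 'no' in S and Y only — synapomorphy for {S, Y}.
Most parsimonious ingroup topology: (((Y,S),J),(M,W)).
The clade {J, S, Y} is supported by Character 3: its derived state 'no' occurs in exactly those taxa and in no other taxon (including the outgroup).

Character 3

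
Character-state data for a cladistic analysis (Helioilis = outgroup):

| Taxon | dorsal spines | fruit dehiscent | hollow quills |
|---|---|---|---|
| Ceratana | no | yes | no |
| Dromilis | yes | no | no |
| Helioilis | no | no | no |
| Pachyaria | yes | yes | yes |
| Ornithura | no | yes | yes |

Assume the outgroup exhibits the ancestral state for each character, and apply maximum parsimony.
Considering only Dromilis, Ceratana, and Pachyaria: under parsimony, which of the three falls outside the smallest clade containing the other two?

The outgroup has state 'no' for every character, so 'yes' is the derived state throughout.
dorsal spines (state 'yes') occurs in Dromilis and Pachyaria but conflicts with the nesting implied by the other characters — most parsimoniously interpreted as homoplasy.
fruit dehiscent: derived state 'yes' in Ceratana, Ornithura, and Pachyaria only — synapomorphy for {Ceratana, Ornithura, Pachyaria}.
Only Ornithura and Pachyaria show the derived state 'yes' for hollow quills, supporting them as a clade.
Most parsimonious ingroup topology: (((Ornithura,Pachyaria),Ceratana),Dromilis).
Ceratana and Pachyaria share a more recent common ancestor with each other than either does with Dromilis, so Dromilis is the least closely related of the three.

Dromilis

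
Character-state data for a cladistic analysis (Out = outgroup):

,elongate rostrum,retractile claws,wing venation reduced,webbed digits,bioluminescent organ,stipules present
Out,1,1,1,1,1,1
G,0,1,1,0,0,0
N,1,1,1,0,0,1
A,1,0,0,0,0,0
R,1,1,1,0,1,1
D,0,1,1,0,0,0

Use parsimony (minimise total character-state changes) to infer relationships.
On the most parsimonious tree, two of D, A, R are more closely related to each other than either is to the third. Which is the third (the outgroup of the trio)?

The outgroup has state '1' for every character, so '0' is the derived state throughout.
elongate rostrum: derived state '0' in D and G only — synapomorphy for {D, G}.
retractile claws (derived state '0') is unique to A (autapomorphy; uninformative for grouping).
wing venation reduced: derived state '0' in A only — an autapomorphy, so it tells us nothing about relationships among taxa.
All ingroup taxa share the derived state '0' for webbed digits; it defines the ingroup but does not resolve relationships within it.
bioluminescent organ (derived state '0') is shared by A, D, G, and N — a synapomorphy uniting that clade.
stipules present (derived state '0') is shared by A, D, and G — a synapomorphy uniting that clade.
Most parsimonious ingroup topology: (R,(((D,G),A),N)).
D and A share a more recent common ancestor with each other than either does with R, so R is the least closely related of the three.

R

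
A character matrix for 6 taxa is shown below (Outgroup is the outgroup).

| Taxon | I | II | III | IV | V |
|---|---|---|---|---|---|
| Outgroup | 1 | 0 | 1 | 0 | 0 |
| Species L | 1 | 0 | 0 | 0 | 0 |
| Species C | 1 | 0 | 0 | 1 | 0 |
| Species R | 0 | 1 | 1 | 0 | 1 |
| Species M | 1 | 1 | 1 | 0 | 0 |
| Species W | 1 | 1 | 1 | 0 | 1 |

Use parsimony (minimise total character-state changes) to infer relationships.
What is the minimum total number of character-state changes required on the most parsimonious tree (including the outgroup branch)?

Character polarity is set by the outgroup: the derived state is whichever differs from the outgroup's state, so for I, III the derived state is '0', and for the remaining characters it is '1'.
I (derived state '0') is unique to Species R (autapomorphy; uninformative for grouping).
II (derived state '1') is shared by Species M, Species R, and Species W — a synapomorphy uniting that clade.
III (derived state '0') is shared by Species C and Species L — a synapomorphy uniting that clade.
IV (derived state '1') is unique to Species C (autapomorphy; uninformative for grouping).
V (derived state '1') is shared by Species R and Species W — a synapomorphy uniting that clade.
Most parsimonious ingroup topology: ((Species L,Species C),((Species R,Species W),Species M)).
Changes per character on this tree: I: 1; II: 1; III: 1; IV: 1; V: 1.
Total = 5.

5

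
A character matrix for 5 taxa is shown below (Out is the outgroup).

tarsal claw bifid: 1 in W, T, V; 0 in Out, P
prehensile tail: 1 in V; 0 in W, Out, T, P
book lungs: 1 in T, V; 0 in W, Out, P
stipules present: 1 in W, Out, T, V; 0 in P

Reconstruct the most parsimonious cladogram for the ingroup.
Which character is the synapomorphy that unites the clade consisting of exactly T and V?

book lungs

Character polarity is set by the outgroup: the derived state is whichever differs from the outgroup's state, so for stipules present the derived state is '0', and for the remaining characters it is '1'.
Only T, V, and W show the derived state '1' for tarsal claw bifid, supporting them as a clade.
prehensile tail (derived state '1') is unique to V (autapomorphy; uninformative for grouping).
Only T and V show the derived state '1' for book lungs, supporting them as a clade.
stipules present: derived state '0' in P only — an autapomorphy, so it tells us nothing about relationships among taxa.
Most parsimonious ingroup topology: (((T,V),W),P).
The clade {T, V} is supported by book lungs: its derived state '1' occurs in exactly those taxa and in no other taxon (including the outgroup).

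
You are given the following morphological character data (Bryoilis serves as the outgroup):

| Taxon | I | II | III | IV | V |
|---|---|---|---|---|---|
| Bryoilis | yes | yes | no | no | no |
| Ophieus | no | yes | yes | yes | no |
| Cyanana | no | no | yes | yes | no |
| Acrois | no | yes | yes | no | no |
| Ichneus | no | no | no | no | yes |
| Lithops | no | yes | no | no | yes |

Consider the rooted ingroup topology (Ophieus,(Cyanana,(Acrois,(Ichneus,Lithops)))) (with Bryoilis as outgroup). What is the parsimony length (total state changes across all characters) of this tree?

Map each character onto (Ophieus,(Cyanana,(Acrois,(Ichneus,Lithops)))) (rooted by Bryoilis) and count the minimum state changes it requires (Fitch parsimony):
I: 1; II: 2; III: 2; IV: 2; V: 1.
Total tree length = 8.

8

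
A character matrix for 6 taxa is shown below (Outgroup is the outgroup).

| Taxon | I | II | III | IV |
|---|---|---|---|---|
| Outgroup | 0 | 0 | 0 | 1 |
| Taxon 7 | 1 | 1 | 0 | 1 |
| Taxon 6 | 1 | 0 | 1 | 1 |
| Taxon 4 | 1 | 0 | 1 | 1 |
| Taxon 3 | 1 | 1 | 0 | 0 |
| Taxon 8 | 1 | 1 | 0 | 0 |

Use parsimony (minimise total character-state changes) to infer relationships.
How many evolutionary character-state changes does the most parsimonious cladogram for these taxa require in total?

4

Character polarity is set by the outgroup: the derived state is whichever differs from the outgroup's state, so for IV the derived state is '0', and for the remaining characters it is '1'.
I (derived state '1') is shared by all ingroup taxa — unites the whole ingroup.
Only Taxon 3, Taxon 7, and Taxon 8 show the derived state '1' for II, supporting them as a clade.
Only Taxon 4 and Taxon 6 show the derived state '1' for III, supporting them as a clade.
IV: derived state '0' in Taxon 3 and Taxon 8 only — synapomorphy for {Taxon 3, Taxon 8}.
Most parsimonious ingroup topology: ((Taxon 7,(Taxon 3,Taxon 8)),(Taxon 6,Taxon 4)).
Changes per character on this tree: I: 1; II: 1; III: 1; IV: 1.
Total = 4.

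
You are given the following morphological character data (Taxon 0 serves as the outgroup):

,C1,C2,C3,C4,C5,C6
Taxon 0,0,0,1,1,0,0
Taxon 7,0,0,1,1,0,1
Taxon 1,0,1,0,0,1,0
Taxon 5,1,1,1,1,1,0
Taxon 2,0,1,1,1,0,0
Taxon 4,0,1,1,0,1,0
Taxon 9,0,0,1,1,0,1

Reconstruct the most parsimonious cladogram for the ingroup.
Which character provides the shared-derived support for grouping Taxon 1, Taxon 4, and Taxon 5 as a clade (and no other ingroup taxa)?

Character polarity is set by the outgroup: the derived state is whichever differs from the outgroup's state, so for C3, C4 the derived state is '0', and for the remaining characters it is '1'.
C1 (derived state '1') is unique to Taxon 5 (autapomorphy; uninformative for grouping).
C2 (derived state '1') is shared by Taxon 1, Taxon 2, Taxon 4, and Taxon 5 — a synapomorphy uniting that clade.
C3 (derived state '0') is unique to Taxon 1 (autapomorphy; uninformative for grouping).
C4: derived state '0' in Taxon 1 and Taxon 4 only — synapomorphy for {Taxon 1, Taxon 4}.
C5: derived state '1' in Taxon 1, Taxon 4, and Taxon 5 only — synapomorphy for {Taxon 1, Taxon 4, Taxon 5}.
Only Taxon 7 and Taxon 9 show the derived state '1' for C6, supporting them as a clade.
Most parsimonious ingroup topology: ((Taxon 7,Taxon 9),(((Taxon 1,Taxon 4),Taxon 5),Taxon 2)).
The clade {Taxon 1, Taxon 4, Taxon 5} is supported by C5: its derived state '1' occurs in exactly those taxa and in no other taxon (including the outgroup).

C5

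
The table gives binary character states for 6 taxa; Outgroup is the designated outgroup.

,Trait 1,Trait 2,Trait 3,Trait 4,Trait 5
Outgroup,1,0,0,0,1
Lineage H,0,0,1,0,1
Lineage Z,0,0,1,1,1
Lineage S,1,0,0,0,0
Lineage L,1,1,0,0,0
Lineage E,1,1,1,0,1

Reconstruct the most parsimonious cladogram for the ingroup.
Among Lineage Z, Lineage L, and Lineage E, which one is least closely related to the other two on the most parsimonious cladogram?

Lineage L

Character polarity is set by the outgroup: the derived state is whichever differs from the outgroup's state, so for Trait 1, Trait 5 the derived state is '0', and for the remaining characters it is '1'.
Trait 1: derived state '0' in Lineage H and Lineage Z only — synapomorphy for {Lineage H, Lineage Z}.
Trait 2 groups Lineage E and Lineage L, which is incompatible with the clades supported by the remaining characters; treating it as convergent (homoplasy) costs fewer steps than any alternative tree.
Only Lineage E, Lineage H, and Lineage Z show the derived state '1' for Trait 3, supporting them as a clade.
Trait 4: derived state '1' in Lineage Z only — an autapomorphy, so it tells us nothing about relationships among taxa.
Only Lineage L and Lineage S show the derived state '0' for Trait 5, supporting them as a clade.
Most parsimonious ingroup topology: (((Lineage H,Lineage Z),Lineage E),(Lineage S,Lineage L)).
Lineage E and Lineage Z share a more recent common ancestor with each other than either does with Lineage L, so Lineage L is the least closely related of the three.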